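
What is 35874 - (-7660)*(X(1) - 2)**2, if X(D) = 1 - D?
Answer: 66514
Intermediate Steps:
35874 - (-7660)*(X(1) - 2)**2 = 35874 - (-7660)*((1 - 1*1) - 2)**2 = 35874 - (-7660)*((1 - 1) - 2)**2 = 35874 - (-7660)*(0 - 2)**2 = 35874 - (-7660)*(-2)**2 = 35874 - (-7660)*4 = 35874 - 1*(-30640) = 35874 + 30640 = 66514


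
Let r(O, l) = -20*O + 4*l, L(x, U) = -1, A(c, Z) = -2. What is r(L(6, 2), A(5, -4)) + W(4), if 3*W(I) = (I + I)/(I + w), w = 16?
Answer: 182/15 ≈ 12.133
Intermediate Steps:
W(I) = 2*I/(3*(16 + I)) (W(I) = ((I + I)/(I + 16))/3 = ((2*I)/(16 + I))/3 = (2*I/(16 + I))/3 = 2*I/(3*(16 + I)))
r(L(6, 2), A(5, -4)) + W(4) = (-20*(-1) + 4*(-2)) + (2/3)*4/(16 + 4) = (20 - 8) + (2/3)*4/20 = 12 + (2/3)*4*(1/20) = 12 + 2/15 = 182/15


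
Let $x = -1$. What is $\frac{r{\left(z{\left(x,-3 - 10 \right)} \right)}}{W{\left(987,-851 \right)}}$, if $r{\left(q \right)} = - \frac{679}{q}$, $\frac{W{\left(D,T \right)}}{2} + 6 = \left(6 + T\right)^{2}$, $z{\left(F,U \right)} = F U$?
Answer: $- \frac{679}{18564494} \approx -3.6575 \cdot 10^{-5}$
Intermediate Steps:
$W{\left(D,T \right)} = -12 + 2 \left(6 + T\right)^{2}$
$\frac{r{\left(z{\left(x,-3 - 10 \right)} \right)}}{W{\left(987,-851 \right)}} = \frac{\left(-679\right) \frac{1}{\left(-1\right) \left(-3 - 10\right)}}{-12 + 2 \left(6 - 851\right)^{2}} = \frac{\left(-679\right) \frac{1}{\left(-1\right) \left(-3 - 10\right)}}{-12 + 2 \left(-845\right)^{2}} = \frac{\left(-679\right) \frac{1}{\left(-1\right) \left(-13\right)}}{-12 + 2 \cdot 714025} = \frac{\left(-679\right) \frac{1}{13}}{-12 + 1428050} = \frac{\left(-679\right) \frac{1}{13}}{1428038} = \left(- \frac{679}{13}\right) \frac{1}{1428038} = - \frac{679}{18564494}$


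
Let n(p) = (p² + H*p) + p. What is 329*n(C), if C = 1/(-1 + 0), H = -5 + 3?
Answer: 658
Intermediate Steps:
H = -2
C = -1 (C = 1/(-1) = -1)
n(p) = p² - p (n(p) = (p² - 2*p) + p = p² - p)
329*n(C) = 329*(-(-1 - 1)) = 329*(-1*(-2)) = 329*2 = 658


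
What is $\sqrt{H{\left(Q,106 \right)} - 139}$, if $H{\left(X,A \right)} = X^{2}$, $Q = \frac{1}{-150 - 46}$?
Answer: $\frac{i \sqrt{5339823}}{196} \approx 11.79 i$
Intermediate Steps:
$Q = - \frac{1}{196}$ ($Q = \frac{1}{-196} = - \frac{1}{196} \approx -0.005102$)
$\sqrt{H{\left(Q,106 \right)} - 139} = \sqrt{\left(- \frac{1}{196}\right)^{2} - 139} = \sqrt{\frac{1}{38416} - 139} = \sqrt{- \frac{5339823}{38416}} = \frac{i \sqrt{5339823}}{196}$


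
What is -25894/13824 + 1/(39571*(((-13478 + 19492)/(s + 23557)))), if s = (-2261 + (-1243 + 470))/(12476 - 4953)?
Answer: -1655578097790835/883908285463296 ≈ -1.8730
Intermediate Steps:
s = -3034/7523 (s = (-2261 - 773)/7523 = -3034*1/7523 = -3034/7523 ≈ -0.40330)
-25894/13824 + 1/(39571*(((-13478 + 19492)/(s + 23557)))) = -25894/13824 + 1/(39571*(((-13478 + 19492)/(-3034/7523 + 23557)))) = -25894*1/13824 + 1/(39571*((6014/(177216277/7523)))) = -12947/6912 + 1/(39571*((6014*(7523/177216277)))) = -12947/6912 + 1/(39571*(45243322/177216277)) = -12947/6912 + (1/39571)*(177216277/45243322) = -12947/6912 + 25316611/255760499266 = -1655578097790835/883908285463296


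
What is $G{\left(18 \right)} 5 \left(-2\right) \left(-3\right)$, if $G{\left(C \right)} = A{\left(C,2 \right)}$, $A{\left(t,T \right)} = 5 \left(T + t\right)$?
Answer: $3000$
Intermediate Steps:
$A{\left(t,T \right)} = 5 T + 5 t$
$G{\left(C \right)} = 10 + 5 C$ ($G{\left(C \right)} = 5 \cdot 2 + 5 C = 10 + 5 C$)
$G{\left(18 \right)} 5 \left(-2\right) \left(-3\right) = \left(10 + 5 \cdot 18\right) 5 \left(-2\right) \left(-3\right) = \left(10 + 90\right) \left(\left(-10\right) \left(-3\right)\right) = 100 \cdot 30 = 3000$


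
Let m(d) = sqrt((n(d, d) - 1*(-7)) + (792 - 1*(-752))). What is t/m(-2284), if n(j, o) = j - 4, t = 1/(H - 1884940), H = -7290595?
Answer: I*sqrt(737)/6762369295 ≈ 4.0145e-9*I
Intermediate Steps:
t = -1/9175535 (t = 1/(-7290595 - 1884940) = 1/(-9175535) = -1/9175535 ≈ -1.0899e-7)
n(j, o) = -4 + j
m(d) = sqrt(1547 + d) (m(d) = sqrt(((-4 + d) - 1*(-7)) + (792 - 1*(-752))) = sqrt(((-4 + d) + 7) + (792 + 752)) = sqrt((3 + d) + 1544) = sqrt(1547 + d))
t/m(-2284) = -1/(9175535*sqrt(1547 - 2284)) = -(-I*sqrt(737)/737)/9175535 = -(-1)*I*sqrt(737)/6762369295 = I*sqrt(737)/6762369295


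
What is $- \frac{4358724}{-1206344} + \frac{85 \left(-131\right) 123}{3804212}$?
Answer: $\frac{1866161921421}{573648540116} \approx 3.2531$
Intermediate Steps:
$- \frac{4358724}{-1206344} + \frac{85 \left(-131\right) 123}{3804212} = \left(-4358724\right) \left(- \frac{1}{1206344}\right) + \left(-11135\right) 123 \cdot \frac{1}{3804212} = \frac{1089681}{301586} - \frac{1369605}{3804212} = \frac{1866161921421}{573648540116}$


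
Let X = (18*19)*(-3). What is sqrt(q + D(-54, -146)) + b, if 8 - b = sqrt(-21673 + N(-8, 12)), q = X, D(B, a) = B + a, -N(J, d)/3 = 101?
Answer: 8 + I*sqrt(1226) - 2*I*sqrt(5494) ≈ 8.0 - 113.23*I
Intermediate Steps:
N(J, d) = -303 (N(J, d) = -3*101 = -303)
X = -1026 (X = 342*(-3) = -1026)
q = -1026
b = 8 - 2*I*sqrt(5494) (b = 8 - sqrt(-21673 - 303) = 8 - sqrt(-21976) = 8 - 2*I*sqrt(5494) ≈ 8.0 - 148.24*I)
sqrt(q + D(-54, -146)) + b = sqrt(-1026 + (-54 - 146)) + (8 - 2*I*sqrt(5494)) = sqrt(-1026 - 200) + (8 - 2*I*sqrt(5494)) = sqrt(-1226) + (8 - 2*I*sqrt(5494)) = I*sqrt(1226) + (8 - 2*I*sqrt(5494)) = 8 + I*sqrt(1226) - 2*I*sqrt(5494)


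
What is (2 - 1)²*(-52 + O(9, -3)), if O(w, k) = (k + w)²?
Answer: -16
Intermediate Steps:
(2 - 1)²*(-52 + O(9, -3)) = (2 - 1)²*(-52 + (-3 + 9)²) = 1²*(-52 + 6²) = 1*(-52 + 36) = 1*(-16) = -16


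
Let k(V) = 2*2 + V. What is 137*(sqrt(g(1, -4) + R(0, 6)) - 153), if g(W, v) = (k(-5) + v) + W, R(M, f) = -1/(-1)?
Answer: -20961 + 137*I*sqrt(3) ≈ -20961.0 + 237.29*I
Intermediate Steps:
R(M, f) = 1 (R(M, f) = -1*(-1) = 1)
k(V) = 4 + V
g(W, v) = -1 + W + v (g(W, v) = ((4 - 5) + v) + W = (-1 + v) + W = -1 + W + v)
137*(sqrt(g(1, -4) + R(0, 6)) - 153) = 137*(sqrt((-1 + 1 - 4) + 1) - 153) = 137*(sqrt(-4 + 1) - 153) = 137*(sqrt(-3) - 153) = 137*(I*sqrt(3) - 153) = 137*(-153 + I*sqrt(3)) = -20961 + 137*I*sqrt(3)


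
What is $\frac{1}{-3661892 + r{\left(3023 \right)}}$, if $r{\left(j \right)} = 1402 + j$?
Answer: $- \frac{1}{3657467} \approx -2.7341 \cdot 10^{-7}$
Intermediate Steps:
$\frac{1}{-3661892 + r{\left(3023 \right)}} = \frac{1}{-3661892 + \left(1402 + 3023\right)} = \frac{1}{-3661892 + 4425} = \frac{1}{-3657467} = - \frac{1}{3657467}$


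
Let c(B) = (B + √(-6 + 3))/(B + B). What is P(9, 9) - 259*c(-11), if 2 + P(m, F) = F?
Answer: -245/2 + 259*I*√3/22 ≈ -122.5 + 20.391*I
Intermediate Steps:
P(m, F) = -2 + F
c(B) = (B + I*√3)/(2*B) (c(B) = (B + √(-3))/((2*B)) = (B + I*√3)*(1/(2*B)) = (B + I*√3)/(2*B))
P(9, 9) - 259*c(-11) = (-2 + 9) - 259*(-11 + I*√3)/(2*(-11)) = 7 - 259*(-1)*(-11 + I*√3)/(2*11) = 7 - 259*(½ - I*√3/22) = 7 + (-259/2 + 259*I*√3/22) = -245/2 + 259*I*√3/22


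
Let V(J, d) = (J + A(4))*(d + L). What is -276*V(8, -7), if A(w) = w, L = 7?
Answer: 0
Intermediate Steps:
V(J, d) = (4 + J)*(7 + d) (V(J, d) = (J + 4)*(d + 7) = (4 + J)*(7 + d))
-276*V(8, -7) = -276*(28 + 4*(-7) + 7*8 + 8*(-7)) = -276*(28 - 28 + 56 - 56) = -276*0 = 0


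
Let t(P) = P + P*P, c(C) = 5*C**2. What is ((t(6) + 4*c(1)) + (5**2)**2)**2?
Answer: 471969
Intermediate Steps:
t(P) = P + P**2
((t(6) + 4*c(1)) + (5**2)**2)**2 = ((6*(1 + 6) + 4*(5*1**2)) + (5**2)**2)**2 = ((6*7 + 4*(5*1)) + 25**2)**2 = ((42 + 4*5) + 625)**2 = ((42 + 20) + 625)**2 = (62 + 625)**2 = 687**2 = 471969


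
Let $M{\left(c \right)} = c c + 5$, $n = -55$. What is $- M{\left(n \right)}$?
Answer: $-3030$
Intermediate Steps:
$M{\left(c \right)} = 5 + c^{2}$ ($M{\left(c \right)} = c^{2} + 5 = 5 + c^{2}$)
$- M{\left(n \right)} = - (5 + \left(-55\right)^{2}) = - (5 + 3025) = \left(-1\right) 3030 = -3030$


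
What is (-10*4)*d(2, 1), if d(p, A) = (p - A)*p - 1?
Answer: -40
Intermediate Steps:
d(p, A) = -1 + p*(p - A) (d(p, A) = p*(p - A) - 1 = -1 + p*(p - A))
(-10*4)*d(2, 1) = (-10*4)*(-1 + 2² - 1*1*2) = -40*(-1 + 4 - 2) = -40*1 = -40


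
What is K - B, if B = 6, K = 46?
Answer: 40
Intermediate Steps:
K - B = 46 - 1*6 = 46 - 6 = 40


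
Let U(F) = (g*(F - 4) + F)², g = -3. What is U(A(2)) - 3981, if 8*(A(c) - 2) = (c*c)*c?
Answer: -3945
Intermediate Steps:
A(c) = 2 + c³/8 (A(c) = 2 + ((c*c)*c)/8 = 2 + (c²*c)/8 = 2 + c³/8)
U(F) = (12 - 2*F)² (U(F) = (-3*(F - 4) + F)² = (-3*(-4 + F) + F)² = ((12 - 3*F) + F)² = (12 - 2*F)²)
U(A(2)) - 3981 = 4*(6 - (2 + (⅛)*2³))² - 3981 = 4*(6 - (2 + (⅛)*8))² - 3981 = 4*(6 - (2 + 1))² - 3981 = 4*(6 - 1*3)² - 3981 = 4*(6 - 3)² - 3981 = 4*3² - 3981 = 4*9 - 3981 = 36 - 3981 = -3945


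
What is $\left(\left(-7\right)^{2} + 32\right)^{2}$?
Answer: $6561$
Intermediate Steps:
$\left(\left(-7\right)^{2} + 32\right)^{2} = \left(49 + 32\right)^{2} = 81^{2} = 6561$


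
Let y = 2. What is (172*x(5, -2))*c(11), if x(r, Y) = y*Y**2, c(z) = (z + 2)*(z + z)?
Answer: 393536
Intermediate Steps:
c(z) = 2*z*(2 + z) (c(z) = (2 + z)*(2*z) = 2*z*(2 + z))
x(r, Y) = 2*Y**2
(172*x(5, -2))*c(11) = (172*(2*(-2)**2))*(2*11*(2 + 11)) = (172*(2*4))*(2*11*13) = (172*8)*286 = 1376*286 = 393536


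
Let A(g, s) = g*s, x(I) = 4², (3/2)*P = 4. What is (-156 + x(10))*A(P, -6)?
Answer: 2240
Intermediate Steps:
P = 8/3 (P = (⅔)*4 = 8/3 ≈ 2.6667)
x(I) = 16
(-156 + x(10))*A(P, -6) = (-156 + 16)*((8/3)*(-6)) = -140*(-16) = 2240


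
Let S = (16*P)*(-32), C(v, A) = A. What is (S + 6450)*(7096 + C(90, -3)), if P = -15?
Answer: 100224090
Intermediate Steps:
S = 7680 (S = (16*(-15))*(-32) = -240*(-32) = 7680)
(S + 6450)*(7096 + C(90, -3)) = (7680 + 6450)*(7096 - 3) = 14130*7093 = 100224090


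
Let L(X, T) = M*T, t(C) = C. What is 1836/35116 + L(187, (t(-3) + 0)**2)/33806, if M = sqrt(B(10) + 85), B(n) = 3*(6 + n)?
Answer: 459/8779 + 9*sqrt(133)/33806 ≈ 0.055354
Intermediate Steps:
B(n) = 18 + 3*n
M = sqrt(133) (M = sqrt((18 + 3*10) + 85) = sqrt((18 + 30) + 85) = sqrt(48 + 85) = sqrt(133) ≈ 11.533)
L(X, T) = T*sqrt(133) (L(X, T) = sqrt(133)*T = T*sqrt(133))
1836/35116 + L(187, (t(-3) + 0)**2)/33806 = 1836/35116 + ((-3 + 0)**2*sqrt(133))/33806 = 1836*(1/35116) + ((-3)**2*sqrt(133))*(1/33806) = 459/8779 + (9*sqrt(133))*(1/33806) = 459/8779 + 9*sqrt(133)/33806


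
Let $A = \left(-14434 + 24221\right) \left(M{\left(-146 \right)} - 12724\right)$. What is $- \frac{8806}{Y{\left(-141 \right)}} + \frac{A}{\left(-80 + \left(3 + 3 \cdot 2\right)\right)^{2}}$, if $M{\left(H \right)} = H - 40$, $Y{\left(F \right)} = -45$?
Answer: $- \frac{5641366604}{226845} \approx -24869.0$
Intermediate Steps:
$M{\left(H \right)} = -40 + H$ ($M{\left(H \right)} = H - 40 = -40 + H$)
$A = -126350170$ ($A = \left(-14434 + 24221\right) \left(\left(-40 - 146\right) - 12724\right) = 9787 \left(-186 - 12724\right) = 9787 \left(-12910\right) = -126350170$)
$- \frac{8806}{Y{\left(-141 \right)}} + \frac{A}{\left(-80 + \left(3 + 3 \cdot 2\right)\right)^{2}} = - \frac{8806}{-45} - \frac{126350170}{\left(-80 + \left(3 + 3 \cdot 2\right)\right)^{2}} = \left(-8806\right) \left(- \frac{1}{45}\right) - \frac{126350170}{\left(-80 + \left(3 + 6\right)\right)^{2}} = \frac{8806}{45} - \frac{126350170}{\left(-80 + 9\right)^{2}} = \frac{8806}{45} - \frac{126350170}{\left(-71\right)^{2}} = \frac{8806}{45} - \frac{126350170}{5041} = - \frac{5641366604}{226845}$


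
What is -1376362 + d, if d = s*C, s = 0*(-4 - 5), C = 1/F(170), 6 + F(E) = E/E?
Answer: -1376362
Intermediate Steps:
F(E) = -5 (F(E) = -6 + E/E = -6 + 1 = -5)
C = -1/5 (C = 1/(-5) = -1/5 ≈ -0.20000)
s = 0 (s = 0*(-9) = 0)
d = 0 (d = 0*(-1/5) = 0)
-1376362 + d = -1376362 + 0 = -1376362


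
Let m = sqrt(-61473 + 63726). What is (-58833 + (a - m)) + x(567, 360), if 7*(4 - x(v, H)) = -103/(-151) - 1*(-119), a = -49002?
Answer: -113995439/1057 - sqrt(2253) ≈ -1.0790e+5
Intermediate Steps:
x(v, H) = -13844/1057 (x(v, H) = 4 - (-103/(-151) - 1*(-119))/7 = 4 - (-103*(-1/151) + 119)/7 = 4 - (103/151 + 119)/7 = 4 - 1/7*18072/151 = 4 - 18072/1057 = -13844/1057)
m = sqrt(2253) ≈ 47.466
(-58833 + (a - m)) + x(567, 360) = (-58833 + (-49002 - sqrt(2253))) - 13844/1057 = (-107835 - sqrt(2253)) - 13844/1057 = -113995439/1057 - sqrt(2253)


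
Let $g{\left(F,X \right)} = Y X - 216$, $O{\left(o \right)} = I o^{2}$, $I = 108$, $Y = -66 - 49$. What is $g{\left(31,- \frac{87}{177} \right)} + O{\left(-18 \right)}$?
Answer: $\frac{2055119}{59} \approx 34833.0$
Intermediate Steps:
$Y = -115$ ($Y = -66 - 49 = -115$)
$O{\left(o \right)} = 108 o^{2}$
$g{\left(F,X \right)} = -216 - 115 X$ ($g{\left(F,X \right)} = - 115 X - 216 = -216 - 115 X$)
$g{\left(31,- \frac{87}{177} \right)} + O{\left(-18 \right)} = \left(-216 - 115 \left(- \frac{87}{177}\right)\right) + 108 \left(-18\right)^{2} = \left(-216 - 115 \left(\left(-87\right) \frac{1}{177}\right)\right) + 108 \cdot 324 = \left(-216 - - \frac{3335}{59}\right) + 34992 = \left(-216 + \frac{3335}{59}\right) + 34992 = - \frac{9409}{59} + 34992 = \frac{2055119}{59}$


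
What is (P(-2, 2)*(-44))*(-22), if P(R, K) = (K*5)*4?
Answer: 38720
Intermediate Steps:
P(R, K) = 20*K (P(R, K) = (5*K)*4 = 20*K)
(P(-2, 2)*(-44))*(-22) = ((20*2)*(-44))*(-22) = (40*(-44))*(-22) = -1760*(-22) = 38720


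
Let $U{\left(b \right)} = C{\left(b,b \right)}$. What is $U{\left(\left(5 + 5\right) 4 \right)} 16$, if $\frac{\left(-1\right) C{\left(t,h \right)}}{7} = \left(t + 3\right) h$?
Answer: $-192640$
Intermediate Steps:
$C{\left(t,h \right)} = - 7 h \left(3 + t\right)$ ($C{\left(t,h \right)} = - 7 \left(t + 3\right) h = - 7 \left(3 + t\right) h = - 7 h \left(3 + t\right)$)
$U{\left(b \right)} = - 7 b \left(3 + b\right)$
$U{\left(\left(5 + 5\right) 4 \right)} 16 = - 7 \left(5 + 5\right) 4 \left(3 + \left(5 + 5\right) 4\right) 16 = - 7 \cdot 10 \cdot 4 \left(3 + 10 \cdot 4\right) 16 = \left(-7\right) 40 \left(3 + 40\right) 16 = \left(-7\right) 40 \cdot 43 \cdot 16 = \left(-12040\right) 16 = -192640$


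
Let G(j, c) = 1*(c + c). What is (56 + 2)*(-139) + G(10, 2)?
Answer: -8058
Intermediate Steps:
G(j, c) = 2*c (G(j, c) = 1*(2*c) = 2*c)
(56 + 2)*(-139) + G(10, 2) = (56 + 2)*(-139) + 2*2 = 58*(-139) + 4 = -8062 + 4 = -8058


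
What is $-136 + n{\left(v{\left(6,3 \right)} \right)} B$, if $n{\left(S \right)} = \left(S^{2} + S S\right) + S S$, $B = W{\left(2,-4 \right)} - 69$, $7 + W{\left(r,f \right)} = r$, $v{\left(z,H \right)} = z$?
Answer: $-8128$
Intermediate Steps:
$W{\left(r,f \right)} = -7 + r$
$B = -74$ ($B = \left(-7 + 2\right) - 69 = -5 - 69 = -74$)
$n{\left(S \right)} = 3 S^{2}$ ($n{\left(S \right)} = \left(S^{2} + S^{2}\right) + S^{2} = 2 S^{2} + S^{2} = 3 S^{2}$)
$-136 + n{\left(v{\left(6,3 \right)} \right)} B = -136 + 3 \cdot 6^{2} \left(-74\right) = -136 + 3 \cdot 36 \left(-74\right) = -136 + 108 \left(-74\right) = -136 - 7992 = -8128$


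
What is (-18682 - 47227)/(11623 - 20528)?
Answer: 65909/8905 ≈ 7.4013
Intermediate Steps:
(-18682 - 47227)/(11623 - 20528) = -65909/(-8905) = -65909*(-1/8905) = 65909/8905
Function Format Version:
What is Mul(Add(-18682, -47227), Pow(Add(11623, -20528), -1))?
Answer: Rational(65909, 8905) ≈ 7.4013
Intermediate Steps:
Mul(Add(-18682, -47227), Pow(Add(11623, -20528), -1)) = Mul(-65909, Pow(-8905, -1)) = Mul(-65909, Rational(-1, 8905)) = Rational(65909, 8905)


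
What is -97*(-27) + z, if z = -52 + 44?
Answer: 2611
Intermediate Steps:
z = -8
-97*(-27) + z = -97*(-27) - 8 = 2619 - 8 = 2611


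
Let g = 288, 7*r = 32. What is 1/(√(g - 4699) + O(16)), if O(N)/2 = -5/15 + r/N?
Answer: -42/1945255 - 441*I*√4411/1945255 ≈ -2.1591e-5 - 0.015057*I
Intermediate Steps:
r = 32/7 (r = (⅐)*32 = 32/7 ≈ 4.5714)
O(N) = -⅔ + 64/(7*N) (O(N) = 2*(-5/15 + 32/(7*N)) = 2*(-5*1/15 + 32/(7*N)) = 2*(-⅓ + 32/(7*N)) = -⅔ + 64/(7*N))
1/(√(g - 4699) + O(16)) = 1/(√(288 - 4699) + (2/21)*(96 - 7*16)/16) = 1/(√(-4411) + (2/21)*(1/16)*(96 - 112)) = 1/(I*√4411 + (2/21)*(1/16)*(-16)) = 1/(I*√4411 - 2/21) = 1/(-2/21 + I*√4411)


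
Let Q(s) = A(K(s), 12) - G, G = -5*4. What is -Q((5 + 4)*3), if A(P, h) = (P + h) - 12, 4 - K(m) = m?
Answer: 3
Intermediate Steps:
K(m) = 4 - m
A(P, h) = -12 + P + h
G = -20
Q(s) = 24 - s (Q(s) = (-12 + (4 - s) + 12) - 1*(-20) = (4 - s) + 20 = 24 - s)
-Q((5 + 4)*3) = -(24 - (5 + 4)*3) = -(24 - 9*3) = -(24 - 1*27) = -(24 - 27) = -1*(-3) = 3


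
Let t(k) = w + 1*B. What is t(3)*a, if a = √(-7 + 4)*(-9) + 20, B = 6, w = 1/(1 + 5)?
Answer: 370/3 - 111*I*√3/2 ≈ 123.33 - 96.129*I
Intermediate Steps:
w = ⅙ (w = 1/6 = ⅙ ≈ 0.16667)
t(k) = 37/6 (t(k) = ⅙ + 1*6 = ⅙ + 6 = 37/6)
a = 20 - 9*I*√3 (a = √(-3)*(-9) + 20 = (I*√3)*(-9) + 20 = -9*I*√3 + 20 = 20 - 9*I*√3 ≈ 20.0 - 15.588*I)
t(3)*a = 37*(20 - 9*I*√3)/6 = 370/3 - 111*I*√3/2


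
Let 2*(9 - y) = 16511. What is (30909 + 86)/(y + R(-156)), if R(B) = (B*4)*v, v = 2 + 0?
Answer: -61990/18989 ≈ -3.2645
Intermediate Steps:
y = -16493/2 (y = 9 - 1/2*16511 = 9 - 16511/2 = -16493/2 ≈ -8246.5)
v = 2
R(B) = 8*B (R(B) = (B*4)*2 = (4*B)*2 = 8*B)
(30909 + 86)/(y + R(-156)) = (30909 + 86)/(-16493/2 + 8*(-156)) = 30995/(-16493/2 - 1248) = 30995/(-18989/2) = 30995*(-2/18989) = -61990/18989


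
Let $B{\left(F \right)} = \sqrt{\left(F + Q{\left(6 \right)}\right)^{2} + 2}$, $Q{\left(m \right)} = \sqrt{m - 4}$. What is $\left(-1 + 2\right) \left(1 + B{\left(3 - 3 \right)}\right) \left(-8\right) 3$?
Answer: $-72$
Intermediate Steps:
$Q{\left(m \right)} = \sqrt{-4 + m}$
$B{\left(F \right)} = \sqrt{2 + \left(F + \sqrt{2}\right)^{2}}$ ($B{\left(F \right)} = \sqrt{\left(F + \sqrt{-4 + 6}\right)^{2} + 2} = \sqrt{\left(F + \sqrt{2}\right)^{2} + 2} = \sqrt{2 + \left(F + \sqrt{2}\right)^{2}}$)
$\left(-1 + 2\right) \left(1 + B{\left(3 - 3 \right)}\right) \left(-8\right) 3 = \left(-1 + 2\right) \left(1 + \sqrt{2 + \left(\left(3 - 3\right) + \sqrt{2}\right)^{2}}\right) \left(-8\right) 3 = 1 \left(1 + \sqrt{2 + \left(0 + \sqrt{2}\right)^{2}}\right) \left(-8\right) 3 = 1 \left(1 + \sqrt{2 + \left(\sqrt{2}\right)^{2}}\right) \left(-8\right) 3 = 1 \left(1 + \sqrt{2 + 2}\right) \left(-8\right) 3 = 1 \left(1 + \sqrt{4}\right) \left(-8\right) 3 = 1 \left(1 + 2\right) \left(-8\right) 3 = 1 \cdot 3 \left(-8\right) 3 = 3 \left(-8\right) 3 = \left(-24\right) 3 = -72$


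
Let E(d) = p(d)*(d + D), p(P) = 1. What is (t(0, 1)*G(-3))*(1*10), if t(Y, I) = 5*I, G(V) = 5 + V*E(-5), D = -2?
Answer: 1300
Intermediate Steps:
E(d) = -2 + d (E(d) = 1*(d - 2) = 1*(-2 + d) = -2 + d)
G(V) = 5 - 7*V (G(V) = 5 + V*(-2 - 5) = 5 + V*(-7) = 5 - 7*V)
(t(0, 1)*G(-3))*(1*10) = ((5*1)*(5 - 7*(-3)))*(1*10) = (5*(5 + 21))*10 = (5*26)*10 = 130*10 = 1300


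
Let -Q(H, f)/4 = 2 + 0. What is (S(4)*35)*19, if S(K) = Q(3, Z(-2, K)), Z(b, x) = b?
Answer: -5320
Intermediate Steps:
Q(H, f) = -8 (Q(H, f) = -4*(2 + 0) = -4*2 = -8)
S(K) = -8
(S(4)*35)*19 = -8*35*19 = -280*19 = -5320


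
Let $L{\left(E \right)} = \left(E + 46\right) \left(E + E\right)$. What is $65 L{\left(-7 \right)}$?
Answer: $-35490$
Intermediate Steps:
$L{\left(E \right)} = 2 E \left(46 + E\right)$ ($L{\left(E \right)} = \left(46 + E\right) 2 E = 2 E \left(46 + E\right)$)
$65 L{\left(-7 \right)} = 65 \cdot 2 \left(-7\right) \left(46 - 7\right) = 65 \cdot 2 \left(-7\right) 39 = 65 \left(-546\right) = -35490$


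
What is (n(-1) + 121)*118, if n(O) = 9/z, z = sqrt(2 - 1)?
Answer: 15340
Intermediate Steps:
z = 1 (z = sqrt(1) = 1)
n(O) = 9 (n(O) = 9/1 = 9*1 = 9)
(n(-1) + 121)*118 = (9 + 121)*118 = 130*118 = 15340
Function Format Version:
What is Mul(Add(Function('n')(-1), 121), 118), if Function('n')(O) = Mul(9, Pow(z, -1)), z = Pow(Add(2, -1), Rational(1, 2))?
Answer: 15340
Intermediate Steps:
z = 1 (z = Pow(1, Rational(1, 2)) = 1)
Function('n')(O) = 9 (Function('n')(O) = Mul(9, Pow(1, -1)) = Mul(9, 1) = 9)
Mul(Add(Function('n')(-1), 121), 118) = Mul(Add(9, 121), 118) = Mul(130, 118) = 15340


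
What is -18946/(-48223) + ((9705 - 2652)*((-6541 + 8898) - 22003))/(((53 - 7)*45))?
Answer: -1113649301309/16636935 ≈ -66938.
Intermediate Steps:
-18946/(-48223) + ((9705 - 2652)*((-6541 + 8898) - 22003))/(((53 - 7)*45)) = -18946*(-1/48223) + (7053*(2357 - 22003))/((46*45)) = 18946/48223 + (7053*(-19646))/2070 = 18946/48223 - 138563238*1/2070 = 18946/48223 - 23093873/345 = -1113649301309/16636935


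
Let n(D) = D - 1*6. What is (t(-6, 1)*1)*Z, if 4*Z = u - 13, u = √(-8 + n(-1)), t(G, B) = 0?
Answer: 0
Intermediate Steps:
n(D) = -6 + D (n(D) = D - 6 = -6 + D)
u = I*√15 (u = √(-8 + (-6 - 1)) = √(-8 - 7) = √(-15) = I*√15 ≈ 3.873*I)
Z = -13/4 + I*√15/4 (Z = (I*√15 - 13)/4 = (-13 + I*√15)/4 = -13/4 + I*√15/4 ≈ -3.25 + 0.96825*I)
(t(-6, 1)*1)*Z = (0*1)*(-13/4 + I*√15/4) = 0*(-13/4 + I*√15/4) = 0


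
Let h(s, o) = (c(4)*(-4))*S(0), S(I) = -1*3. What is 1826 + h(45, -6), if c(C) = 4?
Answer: 1874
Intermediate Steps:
S(I) = -3
h(s, o) = 48 (h(s, o) = (4*(-4))*(-3) = -16*(-3) = 48)
1826 + h(45, -6) = 1826 + 48 = 1874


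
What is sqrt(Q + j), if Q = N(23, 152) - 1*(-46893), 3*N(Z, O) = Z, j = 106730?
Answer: 2*sqrt(345669)/3 ≈ 391.96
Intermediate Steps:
N(Z, O) = Z/3
Q = 140702/3 (Q = (1/3)*23 - 1*(-46893) = 23/3 + 46893 = 140702/3 ≈ 46901.)
sqrt(Q + j) = sqrt(140702/3 + 106730) = sqrt(460892/3) = 2*sqrt(345669)/3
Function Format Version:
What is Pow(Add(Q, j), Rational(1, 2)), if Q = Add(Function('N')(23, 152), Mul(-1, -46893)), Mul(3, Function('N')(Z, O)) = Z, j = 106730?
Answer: Mul(Rational(2, 3), Pow(345669, Rational(1, 2))) ≈ 391.96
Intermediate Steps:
Function('N')(Z, O) = Mul(Rational(1, 3), Z)
Q = Rational(140702, 3) (Q = Add(Mul(Rational(1, 3), 23), Mul(-1, -46893)) = Add(Rational(23, 3), 46893) = Rational(140702, 3) ≈ 46901.)
Pow(Add(Q, j), Rational(1, 2)) = Pow(Add(Rational(140702, 3), 106730), Rational(1, 2)) = Pow(Rational(460892, 3), Rational(1, 2)) = Mul(Rational(2, 3), Pow(345669, Rational(1, 2)))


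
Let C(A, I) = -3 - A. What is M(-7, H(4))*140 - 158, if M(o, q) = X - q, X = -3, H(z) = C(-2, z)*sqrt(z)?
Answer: -298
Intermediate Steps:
H(z) = -sqrt(z) (H(z) = (-3 - 1*(-2))*sqrt(z) = (-3 + 2)*sqrt(z) = -sqrt(z))
M(o, q) = -3 - q
M(-7, H(4))*140 - 158 = (-3 - (-1)*sqrt(4))*140 - 158 = (-3 - (-1)*2)*140 - 158 = (-3 - 1*(-2))*140 - 158 = (-3 + 2)*140 - 158 = -1*140 - 158 = -140 - 158 = -298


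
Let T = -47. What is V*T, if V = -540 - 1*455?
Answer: 46765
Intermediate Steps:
V = -995 (V = -540 - 455 = -995)
V*T = -995*(-47) = 46765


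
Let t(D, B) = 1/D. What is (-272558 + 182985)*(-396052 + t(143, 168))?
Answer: 461182347205/13 ≈ 3.5476e+10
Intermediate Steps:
(-272558 + 182985)*(-396052 + t(143, 168)) = (-272558 + 182985)*(-396052 + 1/143) = -89573*(-396052 + 1/143) = -89573*(-56635435/143) = 461182347205/13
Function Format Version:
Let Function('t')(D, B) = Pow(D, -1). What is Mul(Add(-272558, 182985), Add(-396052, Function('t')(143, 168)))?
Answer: Rational(461182347205, 13) ≈ 3.5476e+10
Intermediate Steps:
Mul(Add(-272558, 182985), Add(-396052, Function('t')(143, 168))) = Mul(Add(-272558, 182985), Add(-396052, Pow(143, -1))) = Mul(-89573, Add(-396052, Rational(1, 143))) = Mul(-89573, Rational(-56635435, 143)) = Rational(461182347205, 13)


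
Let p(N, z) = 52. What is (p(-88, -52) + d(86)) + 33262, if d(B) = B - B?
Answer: 33314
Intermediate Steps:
d(B) = 0
(p(-88, -52) + d(86)) + 33262 = (52 + 0) + 33262 = 52 + 33262 = 33314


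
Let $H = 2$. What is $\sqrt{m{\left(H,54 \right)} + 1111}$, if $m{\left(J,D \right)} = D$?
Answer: $\sqrt{1165} \approx 34.132$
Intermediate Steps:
$\sqrt{m{\left(H,54 \right)} + 1111} = \sqrt{54 + 1111} = \sqrt{1165}$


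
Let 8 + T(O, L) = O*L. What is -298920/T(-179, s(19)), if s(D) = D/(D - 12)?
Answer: 2092440/3457 ≈ 605.28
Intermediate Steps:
s(D) = D/(-12 + D)
T(O, L) = -8 + L*O (T(O, L) = -8 + O*L = -8 + L*O)
-298920/T(-179, s(19)) = -298920/(-8 + (19/(-12 + 19))*(-179)) = -298920/(-8 + (19/7)*(-179)) = -298920/(-8 - 3401/7) = -298920/(-3457/7) = -298920*(-7/3457) = 2092440/3457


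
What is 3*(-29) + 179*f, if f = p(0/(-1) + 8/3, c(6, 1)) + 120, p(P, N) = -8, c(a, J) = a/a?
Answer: 19961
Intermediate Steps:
c(a, J) = 1
f = 112 (f = -8 + 120 = 112)
3*(-29) + 179*f = 3*(-29) + 179*112 = -87 + 20048 = 19961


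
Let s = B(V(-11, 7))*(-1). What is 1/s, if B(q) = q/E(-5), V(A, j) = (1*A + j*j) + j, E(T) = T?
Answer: ⅑ ≈ 0.11111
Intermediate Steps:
V(A, j) = A + j + j² (V(A, j) = (A + j²) + j = A + j + j²)
B(q) = -q/5 (B(q) = q/(-5) = q*(-⅕) = -q/5)
s = 9 (s = -(-11 + 7 + 7²)/5*(-1) = -(-11 + 7 + 49)/5*(-1) = -⅕*45*(-1) = -9*(-1) = 9)
1/s = 1/9 = ⅑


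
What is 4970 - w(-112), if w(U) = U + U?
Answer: 5194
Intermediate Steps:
w(U) = 2*U
4970 - w(-112) = 4970 - 2*(-112) = 4970 - 1*(-224) = 4970 + 224 = 5194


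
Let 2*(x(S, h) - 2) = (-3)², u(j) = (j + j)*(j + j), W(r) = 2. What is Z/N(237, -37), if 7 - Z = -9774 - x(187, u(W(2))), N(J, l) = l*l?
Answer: 19575/2738 ≈ 7.1494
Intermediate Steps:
u(j) = 4*j² (u(j) = (2*j)*(2*j) = 4*j²)
N(J, l) = l²
x(S, h) = 13/2 (x(S, h) = 2 + (½)*(-3)² = 2 + (½)*9 = 2 + 9/2 = 13/2)
Z = 19575/2 (Z = 7 - (-9774 - 1*13/2) = 7 - (-9774 - 13/2) = 7 - 1*(-19561/2) = 7 + 19561/2 = 19575/2 ≈ 9787.5)
Z/N(237, -37) = 19575/(2*((-37)²)) = (19575/2)/1369 = (19575/2)*(1/1369) = 19575/2738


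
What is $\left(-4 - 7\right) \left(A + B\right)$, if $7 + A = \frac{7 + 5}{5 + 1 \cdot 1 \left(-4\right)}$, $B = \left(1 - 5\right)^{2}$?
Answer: $-231$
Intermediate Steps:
$B = 16$ ($B = \left(-4\right)^{2} = 16$)
$A = 5$ ($A = -7 + \frac{7 + 5}{5 + 1 \cdot 1 \left(-4\right)} = -7 + \frac{12}{5 + 1 \left(-4\right)} = -7 + \frac{12}{5 - 4} = -7 + \frac{12}{1} = -7 + 12 \cdot 1 = -7 + 12 = 5$)
$\left(-4 - 7\right) \left(A + B\right) = \left(-4 - 7\right) \left(5 + 16\right) = \left(-11\right) 21 = -231$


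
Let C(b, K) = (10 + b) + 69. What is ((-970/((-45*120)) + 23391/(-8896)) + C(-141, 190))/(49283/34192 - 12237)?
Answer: 165407170049/31401968068260 ≈ 0.0052674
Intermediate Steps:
C(b, K) = 79 + b
((-970/((-45*120)) + 23391/(-8896)) + C(-141, 190))/(49283/34192 - 12237) = ((-970/((-45*120)) + 23391/(-8896)) + (79 - 141))/(49283/34192 - 12237) = ((-970/(-5400) + 23391*(-1/8896)) - 62)/(49283*(1/34192) - 12237) = ((-970*(-1/5400) - 23391/8896) - 62)/(49283/34192 - 12237) = ((97/540 - 23391/8896) - 62)/(-418358221/34192) = (-2942057/1200960 - 62)*(-34192/418358221) = -77401577/1200960*(-34192/418358221) = 165407170049/31401968068260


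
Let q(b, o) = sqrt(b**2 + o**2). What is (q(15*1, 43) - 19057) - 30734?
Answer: -49791 + sqrt(2074) ≈ -49745.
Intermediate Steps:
(q(15*1, 43) - 19057) - 30734 = (sqrt((15*1)**2 + 43**2) - 19057) - 30734 = (sqrt(15**2 + 1849) - 19057) - 30734 = (sqrt(225 + 1849) - 19057) - 30734 = (sqrt(2074) - 19057) - 30734 = (-19057 + sqrt(2074)) - 30734 = -49791 + sqrt(2074)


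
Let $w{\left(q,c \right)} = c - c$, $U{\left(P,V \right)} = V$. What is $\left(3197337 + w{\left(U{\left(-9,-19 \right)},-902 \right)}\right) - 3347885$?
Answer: $-150548$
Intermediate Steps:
$w{\left(q,c \right)} = 0$
$\left(3197337 + w{\left(U{\left(-9,-19 \right)},-902 \right)}\right) - 3347885 = \left(3197337 + 0\right) - 3347885 = 3197337 - 3347885 = -150548$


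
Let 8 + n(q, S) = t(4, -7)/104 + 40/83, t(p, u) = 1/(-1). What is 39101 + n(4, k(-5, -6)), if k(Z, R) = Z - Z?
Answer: 337454853/8632 ≈ 39094.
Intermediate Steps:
k(Z, R) = 0
t(p, u) = -1
n(q, S) = -64979/8632 (n(q, S) = -8 + (-1/104 + 40/83) = -8 + 4077/8632 = -64979/8632)
39101 + n(4, k(-5, -6)) = 39101 - 64979/8632 = 337454853/8632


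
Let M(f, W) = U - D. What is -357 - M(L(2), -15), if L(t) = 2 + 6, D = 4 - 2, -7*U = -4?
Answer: -2489/7 ≈ -355.57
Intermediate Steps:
U = 4/7 (U = -⅐*(-4) = 4/7 ≈ 0.57143)
D = 2
L(t) = 8
M(f, W) = -10/7 (M(f, W) = 4/7 - 1*2 = 4/7 - 2 = -10/7)
-357 - M(L(2), -15) = -357 - 1*(-10/7) = -357 + 10/7 = -2489/7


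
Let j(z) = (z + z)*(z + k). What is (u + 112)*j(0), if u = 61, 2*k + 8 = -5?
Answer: 0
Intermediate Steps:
k = -13/2 (k = -4 + (½)*(-5) = -4 - 5/2 = -13/2 ≈ -6.5000)
j(z) = 2*z*(-13/2 + z) (j(z) = (z + z)*(z - 13/2) = (2*z)*(-13/2 + z) = 2*z*(-13/2 + z))
(u + 112)*j(0) = (61 + 112)*(0*(-13 + 2*0)) = 173*(0*(-13 + 0)) = 173*(0*(-13)) = 173*0 = 0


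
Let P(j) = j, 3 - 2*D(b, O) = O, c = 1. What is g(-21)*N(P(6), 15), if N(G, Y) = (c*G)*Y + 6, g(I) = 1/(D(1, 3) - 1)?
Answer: -96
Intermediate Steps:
D(b, O) = 3/2 - O/2
g(I) = -1 (g(I) = 1/((3/2 - 1/2*3) - 1) = 1/((3/2 - 3/2) - 1) = 1/(0 - 1) = 1/(-1) = -1)
N(G, Y) = 6 + G*Y (N(G, Y) = (1*G)*Y + 6 = G*Y + 6 = 6 + G*Y)
g(-21)*N(P(6), 15) = -(6 + 6*15) = -(6 + 90) = -1*96 = -96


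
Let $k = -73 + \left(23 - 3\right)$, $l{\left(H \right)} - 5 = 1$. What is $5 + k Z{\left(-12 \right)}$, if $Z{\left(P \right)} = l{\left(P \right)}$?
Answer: $-313$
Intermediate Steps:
$l{\left(H \right)} = 6$ ($l{\left(H \right)} = 5 + 1 = 6$)
$Z{\left(P \right)} = 6$
$k = -53$ ($k = -73 + \left(23 - 3\right) = -73 + 20 = -53$)
$5 + k Z{\left(-12 \right)} = 5 - 318 = -313$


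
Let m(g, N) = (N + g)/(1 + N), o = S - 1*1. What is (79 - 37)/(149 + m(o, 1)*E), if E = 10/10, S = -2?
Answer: 21/74 ≈ 0.28378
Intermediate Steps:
E = 1 (E = 10*(1/10) = 1)
o = -3 (o = -2 - 1*1 = -2 - 1 = -3)
m(g, N) = (N + g)/(1 + N)
(79 - 37)/(149 + m(o, 1)*E) = (79 - 37)/(149 + ((1 - 3)/(1 + 1))*1) = 42/(149 + (-2/2)*1) = 42/(149 + ((1/2)*(-2))*1) = 42/(149 - 1*1) = 42/(149 - 1) = 42/148 = 42*(1/148) = 21/74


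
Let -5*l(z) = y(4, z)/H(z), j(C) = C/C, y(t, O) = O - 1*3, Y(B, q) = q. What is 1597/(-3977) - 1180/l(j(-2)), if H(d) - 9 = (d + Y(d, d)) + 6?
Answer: -199448147/3977 ≈ -50150.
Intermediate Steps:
H(d) = 15 + 2*d (H(d) = 9 + ((d + d) + 6) = 9 + (2*d + 6) = 9 + (6 + 2*d) = 15 + 2*d)
y(t, O) = -3 + O (y(t, O) = O - 3 = -3 + O)
j(C) = 1
l(z) = -(-3 + z)/(5*(15 + 2*z))
1597/(-3977) - 1180/l(j(-2)) = 1597/(-3977) - 1180*5*(15 + 2*1)/(3 - 1*1) = 1597*(-1/3977) - 1180*5*(15 + 2)/(3 - 1) = -1597/3977 - 1180/((⅕)*2/17) = -1597/3977 - 1180/((⅕)*(1/17)*2) = -1597/3977 - 1180/2/85 = -1597/3977 - 1180*85/2 = -1597/3977 - 50150 = -199448147/3977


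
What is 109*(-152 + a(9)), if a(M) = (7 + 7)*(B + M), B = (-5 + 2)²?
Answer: 10900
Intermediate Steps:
B = 9 (B = (-3)² = 9)
a(M) = 126 + 14*M (a(M) = (7 + 7)*(9 + M) = 14*(9 + M) = 126 + 14*M)
109*(-152 + a(9)) = 109*(-152 + (126 + 14*9)) = 109*(-152 + (126 + 126)) = 109*(-152 + 252) = 109*100 = 10900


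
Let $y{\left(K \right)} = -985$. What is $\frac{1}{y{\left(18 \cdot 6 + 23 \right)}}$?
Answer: $- \frac{1}{985} \approx -0.0010152$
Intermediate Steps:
$\frac{1}{y{\left(18 \cdot 6 + 23 \right)}} = \frac{1}{-985} = - \frac{1}{985}$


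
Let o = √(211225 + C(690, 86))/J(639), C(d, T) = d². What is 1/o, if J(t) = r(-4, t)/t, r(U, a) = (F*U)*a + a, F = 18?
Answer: -71*√27493/137465 ≈ -0.085640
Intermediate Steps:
r(U, a) = a + 18*U*a (r(U, a) = (18*U)*a + a = 18*U*a + a = a + 18*U*a)
J(t) = -71 (J(t) = (t*(1 + 18*(-4)))/t = (t*(1 - 72))/t = (t*(-71))/t = (-71*t)/t = -71)
o = -5*√27493/71 (o = √(211225 + 690²)/(-71) = √(211225 + 476100)*(-1/71) = √687325*(-1/71) = (5*√27493)*(-1/71) = -5*√27493/71 ≈ -11.677)
1/o = 1/(-5*√27493/71) = -71*√27493/137465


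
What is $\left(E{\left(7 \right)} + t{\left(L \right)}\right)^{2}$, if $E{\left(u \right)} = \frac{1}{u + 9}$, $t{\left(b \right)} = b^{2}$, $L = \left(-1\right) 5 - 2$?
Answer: $\frac{616225}{256} \approx 2407.1$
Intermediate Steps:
$L = -7$ ($L = -5 - 2 = -7$)
$E{\left(u \right)} = \frac{1}{9 + u}$
$\left(E{\left(7 \right)} + t{\left(L \right)}\right)^{2} = \left(\frac{1}{9 + 7} + \left(-7\right)^{2}\right)^{2} = \left(\frac{1}{16} + 49\right)^{2} = \left(\frac{785}{16}\right)^{2} = \frac{616225}{256}$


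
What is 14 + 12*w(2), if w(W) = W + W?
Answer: 62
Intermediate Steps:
w(W) = 2*W
14 + 12*w(2) = 14 + 12*(2*2) = 14 + 12*4 = 14 + 48 = 62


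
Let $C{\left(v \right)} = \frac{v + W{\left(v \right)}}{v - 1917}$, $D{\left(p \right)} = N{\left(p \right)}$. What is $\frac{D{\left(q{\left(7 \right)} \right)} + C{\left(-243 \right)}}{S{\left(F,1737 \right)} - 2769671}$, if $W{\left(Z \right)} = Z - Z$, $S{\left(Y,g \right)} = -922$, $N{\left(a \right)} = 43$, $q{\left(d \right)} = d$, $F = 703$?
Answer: $- \frac{3449}{221647440} \approx -1.5561 \cdot 10^{-5}$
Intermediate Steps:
$D{\left(p \right)} = 43$
$W{\left(Z \right)} = 0$
$C{\left(v \right)} = \frac{v}{-1917 + v}$ ($C{\left(v \right)} = \frac{v + 0}{v - 1917} = \frac{v}{-1917 + v}$)
$\frac{D{\left(q{\left(7 \right)} \right)} + C{\left(-243 \right)}}{S{\left(F,1737 \right)} - 2769671} = \frac{43 - \frac{243}{-1917 - 243}}{-922 - 2769671} = \frac{43 - \frac{243}{-2160}}{-2770593} = \left(43 - - \frac{9}{80}\right) \left(- \frac{1}{2770593}\right) = \left(43 + \frac{9}{80}\right) \left(- \frac{1}{2770593}\right) = \frac{3449}{80} \left(- \frac{1}{2770593}\right) = - \frac{3449}{221647440}$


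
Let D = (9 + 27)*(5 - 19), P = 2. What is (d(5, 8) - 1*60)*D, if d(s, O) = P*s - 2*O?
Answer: 33264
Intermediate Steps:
d(s, O) = -2*O + 2*s (d(s, O) = 2*s - 2*O = -2*O + 2*s)
D = -504 (D = 36*(-14) = -504)
(d(5, 8) - 1*60)*D = ((-2*8 + 2*5) - 1*60)*(-504) = ((-16 + 10) - 60)*(-504) = (-6 - 60)*(-504) = -66*(-504) = 33264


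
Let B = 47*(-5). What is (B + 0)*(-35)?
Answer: 8225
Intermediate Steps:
B = -235
(B + 0)*(-35) = (-235 + 0)*(-35) = -235*(-35) = 8225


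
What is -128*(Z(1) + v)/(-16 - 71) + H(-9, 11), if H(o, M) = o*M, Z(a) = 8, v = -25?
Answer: -10789/87 ≈ -124.01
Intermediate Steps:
H(o, M) = M*o
-128*(Z(1) + v)/(-16 - 71) + H(-9, 11) = -128*(8 - 25)/(-16 - 71) + 11*(-9) = -(-2176)/(-87) - 99 = -(-2176)*(-1)/87 - 99 = -128*17/87 - 99 = -2176/87 - 99 = -10789/87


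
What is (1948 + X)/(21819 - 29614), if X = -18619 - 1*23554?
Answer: 8045/1559 ≈ 5.1604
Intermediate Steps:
X = -42173 (X = -18619 - 23554 = -42173)
(1948 + X)/(21819 - 29614) = (1948 - 42173)/(21819 - 29614) = -40225/(-7795) = -40225*(-1/7795) = 8045/1559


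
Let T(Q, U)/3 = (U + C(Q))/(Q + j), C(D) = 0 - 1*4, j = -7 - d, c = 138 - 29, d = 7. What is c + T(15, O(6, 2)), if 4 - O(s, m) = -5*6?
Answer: 199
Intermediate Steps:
O(s, m) = 34 (O(s, m) = 4 - (-5)*6 = 4 - 1*(-30) = 4 + 30 = 34)
c = 109
j = -14 (j = -7 - 1*7 = -7 - 7 = -14)
C(D) = -4 (C(D) = 0 - 4 = -4)
T(Q, U) = 3*(-4 + U)/(-14 + Q) (T(Q, U) = 3*((U - 4)/(Q - 14)) = 3*((-4 + U)/(-14 + Q)) = 3*(-4 + U)/(-14 + Q))
c + T(15, O(6, 2)) = 109 + 3*(-4 + 34)/(-14 + 15) = 109 + 3*30/1 = 109 + 3*1*30 = 109 + 90 = 199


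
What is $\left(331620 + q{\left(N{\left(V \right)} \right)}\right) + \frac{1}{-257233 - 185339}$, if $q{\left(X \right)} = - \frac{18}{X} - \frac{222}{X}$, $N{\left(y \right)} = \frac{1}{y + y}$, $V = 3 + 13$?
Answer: $\frac{143366773679}{442572} \approx 3.2394 \cdot 10^{5}$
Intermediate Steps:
$V = 16$
$N{\left(y \right)} = \frac{1}{2 y}$
$q{\left(X \right)} = - \frac{240}{X}$
$\left(331620 + q{\left(N{\left(V \right)} \right)}\right) + \frac{1}{-257233 - 185339} = \left(331620 - \frac{240}{\frac{1}{2} \cdot \frac{1}{16}}\right) + \frac{1}{-257233 - 185339} = \left(331620 - \frac{240}{\frac{1}{2} \cdot \frac{1}{16}}\right) + \frac{1}{-442572} = \left(331620 - 240 \frac{1}{\frac{1}{32}}\right) - \frac{1}{442572} = \left(331620 - 7680\right) - \frac{1}{442572} = 323940 - \frac{1}{442572} = \frac{143366773679}{442572}$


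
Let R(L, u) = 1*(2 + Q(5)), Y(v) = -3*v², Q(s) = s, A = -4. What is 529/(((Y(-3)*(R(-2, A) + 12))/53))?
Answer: -28037/513 ≈ -54.653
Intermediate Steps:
R(L, u) = 7 (R(L, u) = 1*(2 + 5) = 1*7 = 7)
529/(((Y(-3)*(R(-2, A) + 12))/53)) = 529/((((-3*(-3)²)*(7 + 12))/53)) = 529/(((-3*9*19)*(1/53))) = 529/((-27*19*(1/53))) = 529/((-513*1/53)) = 529/(-513/53) = 529*(-53/513) = -28037/513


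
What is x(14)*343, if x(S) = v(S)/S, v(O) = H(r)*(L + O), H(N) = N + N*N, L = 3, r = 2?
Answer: 2499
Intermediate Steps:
H(N) = N + N²
v(O) = 18 + 6*O (v(O) = (2*(1 + 2))*(3 + O) = (2*3)*(3 + O) = 6*(3 + O) = 18 + 6*O)
x(S) = (18 + 6*S)/S
x(14)*343 = (6 + 18/14)*343 = (6 + 18*(1/14))*343 = (6 + 9/7)*343 = (51/7)*343 = 2499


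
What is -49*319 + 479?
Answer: -15152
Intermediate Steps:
-49*319 + 479 = -15631 + 479 = -15152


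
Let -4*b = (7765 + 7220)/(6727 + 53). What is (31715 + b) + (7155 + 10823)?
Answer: 89843945/1808 ≈ 49692.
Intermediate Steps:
b = -999/1808 (b = -(7765 + 7220)/(4*(6727 + 53)) = -14985/(4*6780) = -¼*999/452 = -999/1808 ≈ -0.55254)
(31715 + b) + (7155 + 10823) = (31715 - 999/1808) + (7155 + 10823) = 57339721/1808 + 17978 = 89843945/1808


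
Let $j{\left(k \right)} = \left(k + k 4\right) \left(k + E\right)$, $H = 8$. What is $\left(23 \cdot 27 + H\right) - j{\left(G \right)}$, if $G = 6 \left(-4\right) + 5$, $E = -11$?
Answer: $-2221$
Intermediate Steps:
$G = -19$ ($G = -24 + 5 = -19$)
$j{\left(k \right)} = 5 k \left(-11 + k\right)$ ($j{\left(k \right)} = \left(k + k 4\right) \left(k - 11\right) = \left(k + 4 k\right) \left(-11 + k\right) = 5 k \left(-11 + k\right)$)
$\left(23 \cdot 27 + H\right) - j{\left(G \right)} = \left(23 \cdot 27 + 8\right) - 5 \left(-19\right) \left(-11 - 19\right) = \left(621 + 8\right) - 5 \left(-19\right) \left(-30\right) = 629 - 2850 = -2221$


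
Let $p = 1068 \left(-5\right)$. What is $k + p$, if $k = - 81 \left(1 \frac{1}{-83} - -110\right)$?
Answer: $- \frac{1182669}{83} \approx -14249.0$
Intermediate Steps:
$p = -5340$
$k = - \frac{739449}{83}$ ($k = - 81 \left(1 \left(- \frac{1}{83}\right) + 110\right) = - 81 \left(- \frac{1}{83} + 110\right) = \left(-81\right) \frac{9129}{83} = - \frac{739449}{83} \approx -8909.0$)
$k + p = - \frac{739449}{83} - 5340 = - \frac{1182669}{83}$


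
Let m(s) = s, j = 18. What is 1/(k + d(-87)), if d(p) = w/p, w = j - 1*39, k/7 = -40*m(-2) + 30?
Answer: 29/22337 ≈ 0.0012983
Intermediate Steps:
k = 770 (k = 7*(-40*(-2) + 30) = 7*(80 + 30) = 7*110 = 770)
w = -21 (w = 18 - 1*39 = 18 - 39 = -21)
d(p) = -21/p
1/(k + d(-87)) = 1/(770 - 21/(-87)) = 1/(770 - 21*(-1/87)) = 1/(770 + 7/29) = 1/(22337/29) = 29/22337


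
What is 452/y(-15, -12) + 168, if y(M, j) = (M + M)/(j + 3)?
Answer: 1518/5 ≈ 303.60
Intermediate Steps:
y(M, j) = 2*M/(3 + j) (y(M, j) = (2*M)/(3 + j) = 2*M/(3 + j))
452/y(-15, -12) + 168 = 452/((2*(-15)/(3 - 12))) + 168 = 452/((2*(-15)/(-9))) + 168 = 452/((2*(-15)*(-1/9))) + 168 = 452/(10/3) + 168 = 452*(3/10) + 168 = 678/5 + 168 = 1518/5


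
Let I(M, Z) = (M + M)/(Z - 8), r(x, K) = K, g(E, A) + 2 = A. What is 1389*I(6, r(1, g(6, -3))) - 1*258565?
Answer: -3378013/13 ≈ -2.5985e+5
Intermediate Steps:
g(E, A) = -2 + A
I(M, Z) = 2*M/(-8 + Z) (I(M, Z) = (2*M)/(-8 + Z) = 2*M/(-8 + Z))
1389*I(6, r(1, g(6, -3))) - 1*258565 = 1389*(2*6/(-8 + (-2 - 3))) - 1*258565 = 1389*(2*6/(-8 - 5)) - 258565 = 1389*(2*6/(-13)) - 258565 = 1389*(2*6*(-1/13)) - 258565 = 1389*(-12/13) - 258565 = -16668/13 - 258565 = -3378013/13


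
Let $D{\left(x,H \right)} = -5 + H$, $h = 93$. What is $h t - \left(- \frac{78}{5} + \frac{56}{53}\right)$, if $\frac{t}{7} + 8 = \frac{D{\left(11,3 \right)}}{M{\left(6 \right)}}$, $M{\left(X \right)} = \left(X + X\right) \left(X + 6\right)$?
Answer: $- \frac{33087889}{6360} \approx -5202.5$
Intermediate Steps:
$M{\left(X \right)} = 2 X \left(6 + X\right)$
$t = - \frac{4039}{72}$ ($t = -56 + 7 \frac{-5 + 3}{2 \cdot 6 \left(6 + 6\right)} = -56 + 7 \left(- \frac{2}{2 \cdot 6 \cdot 12}\right) = -56 + 7 \left(- \frac{2}{144}\right) = -56 + 7 \left(\left(-2\right) \frac{1}{144}\right) = -56 + 7 \left(- \frac{1}{72}\right) = -56 - \frac{7}{72} = - \frac{4039}{72} \approx -56.097$)
$h t - \left(- \frac{78}{5} + \frac{56}{53}\right) = 93 \left(- \frac{4039}{72}\right) - \left(- \frac{78}{5} + \frac{56}{53}\right) = - \frac{125209}{24} - - \frac{3854}{265} = - \frac{125209}{24} + \left(- \frac{56}{53} + \frac{78}{5}\right) = - \frac{125209}{24} + \frac{3854}{265} = - \frac{33087889}{6360}$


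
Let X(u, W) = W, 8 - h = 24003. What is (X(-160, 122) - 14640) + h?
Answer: -38513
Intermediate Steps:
h = -23995 (h = 8 - 1*24003 = 8 - 24003 = -23995)
(X(-160, 122) - 14640) + h = (122 - 14640) - 23995 = -14518 - 23995 = -38513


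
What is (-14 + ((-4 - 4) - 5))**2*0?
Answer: 0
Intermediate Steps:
(-14 + ((-4 - 4) - 5))**2*0 = (-14 + (-8 - 5))**2*0 = (-14 - 13)**2*0 = (-27)**2*0 = 729*0 = 0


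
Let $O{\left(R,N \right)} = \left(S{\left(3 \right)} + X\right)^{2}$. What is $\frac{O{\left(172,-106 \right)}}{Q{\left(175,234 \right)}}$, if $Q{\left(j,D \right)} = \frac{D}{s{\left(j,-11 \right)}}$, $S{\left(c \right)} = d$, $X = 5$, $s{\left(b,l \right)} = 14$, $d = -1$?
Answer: $\frac{112}{117} \approx 0.95726$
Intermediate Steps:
$S{\left(c \right)} = -1$
$Q{\left(j,D \right)} = \frac{D}{14}$
$O{\left(R,N \right)} = 16$ ($O{\left(R,N \right)} = \left(-1 + 5\right)^{2} = 4^{2} = 16$)
$\frac{O{\left(172,-106 \right)}}{Q{\left(175,234 \right)}} = \frac{16}{\frac{1}{14} \cdot 234} = \frac{16}{\frac{117}{7}} = 16 \cdot \frac{7}{117} = \frac{112}{117}$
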